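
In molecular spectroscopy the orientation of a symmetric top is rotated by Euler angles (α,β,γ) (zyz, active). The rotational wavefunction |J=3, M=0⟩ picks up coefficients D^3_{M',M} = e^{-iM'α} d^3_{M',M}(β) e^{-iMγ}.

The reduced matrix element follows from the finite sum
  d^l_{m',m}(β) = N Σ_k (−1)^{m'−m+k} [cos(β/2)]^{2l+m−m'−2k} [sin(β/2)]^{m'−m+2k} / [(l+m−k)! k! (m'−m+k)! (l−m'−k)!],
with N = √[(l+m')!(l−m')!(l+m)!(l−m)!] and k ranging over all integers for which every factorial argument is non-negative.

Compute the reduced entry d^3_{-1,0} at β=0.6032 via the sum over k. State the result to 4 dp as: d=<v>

d^3_{-1,0}(β=0.6032) via the finite sum:
c=cos(0.603200/2)=0.954862, s=sin(0.603200/2)=0.297048; N=√[2·24·6·6]=41.569219
k: max(0,(0)−(-1))=1 … min(3+(0),3−(-1))=3
  k=1: (−1)^0·41.5692/(12)·0.9549^5·0.2970^1 = +0.816811
  k=2: (−1)^1·41.5692/(4)·0.9549^3·0.2970^3 = -0.237146
  k=3: (−1)^2·41.5692/(12)·0.9549^1·0.2970^5 = +0.007650
d^3_{-1,0}(0.6032) = +0.816811 -0.237146 +0.007650 = +0.587316

d=0.5873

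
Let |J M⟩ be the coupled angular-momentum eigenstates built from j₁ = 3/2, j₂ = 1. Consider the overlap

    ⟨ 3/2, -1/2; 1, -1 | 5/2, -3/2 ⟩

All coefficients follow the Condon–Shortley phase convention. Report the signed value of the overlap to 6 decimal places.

triangle: 0!×3!×2!/6! = 12/720
(j±m)!: 1!×2!×0!×2!×1!×4! = 96
prefactor² = (2J+1)×Δ×N² = 48/5
  k=0: +1/(0!×0!×2!×0!×1!×2!) = 1/4
Σ = 1/4  ⇒  CG² = 48/5×(1/4)² = 3/5
CG = +√(3/5) = +0.774597

+0.774597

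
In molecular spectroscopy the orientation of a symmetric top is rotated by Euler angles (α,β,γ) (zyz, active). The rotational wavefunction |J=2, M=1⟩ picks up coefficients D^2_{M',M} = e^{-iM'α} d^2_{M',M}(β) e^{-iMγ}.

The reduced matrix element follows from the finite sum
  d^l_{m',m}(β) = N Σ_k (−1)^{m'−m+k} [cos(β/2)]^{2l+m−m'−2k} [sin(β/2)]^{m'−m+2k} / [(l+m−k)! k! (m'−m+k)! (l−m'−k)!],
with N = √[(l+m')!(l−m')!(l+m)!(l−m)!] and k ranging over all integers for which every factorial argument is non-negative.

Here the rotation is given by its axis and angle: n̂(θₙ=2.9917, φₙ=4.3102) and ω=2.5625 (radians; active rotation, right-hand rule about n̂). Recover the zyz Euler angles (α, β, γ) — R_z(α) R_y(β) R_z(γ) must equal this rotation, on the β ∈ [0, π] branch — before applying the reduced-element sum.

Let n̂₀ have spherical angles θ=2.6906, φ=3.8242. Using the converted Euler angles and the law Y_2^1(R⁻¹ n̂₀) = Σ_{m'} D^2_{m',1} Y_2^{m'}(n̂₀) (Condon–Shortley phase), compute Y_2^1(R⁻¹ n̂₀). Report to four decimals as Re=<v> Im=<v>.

Re=0.1928 Im=-0.1200

Axis–angle → zyz. n̂ = (sinθₙcosφₙ, sinθₙsinφₙ, cosθₙ) = (-0.058454, -0.137416, -0.988787), ω = 2.5625.
R = I cosω + sinω [n̂]ₓ + (1−cosω) n̂n̂ᵀ gives
  R = [-0.830683, +0.555884, +0.030970; -0.526373, -0.802272, +0.281587; +0.181376, +0.217608, +0.959036]
β = atan2(√(R₁₃²+R₂₃²), R₃₃) = 0.287218; α = atan2(R₂₃, R₁₃) mod 2π = 1.461254; γ = atan2(R₃₂, −R₃₁) mod 2π = 2.265632
Need the full column D^2_{m',1} for m'=−2..2 at α=1.4613, β=0.2872, γ=2.2656.
cos(β/2)=0.989706, sin(β/2)=0.143116
d^2_{-2,1}: single k=3 term ⇒ +0.005802;  D = +0.004595+0.003543i
d^2_{-1,1}: k∈[2..3] ⇒ +0.060188 -0.000420 = +0.059768;  D = +0.041453-0.043057i
d^2_{0,1}: k∈[1..2] ⇒ +0.339846 -0.007106 = +0.332739;  D = -0.213039-0.255597i
d^2_{1,1}: k∈[0..1] ⇒ +0.959455 -0.060188 = +0.899267;  D = -0.749585+0.496794i
d^2_{2,1}: single k=0 term ⇒ -0.277483;  D = -0.127089-0.246668i
Y_2^{m'}(θ=2.6906,φ=3.8242) and Σ D·Y over m':
  (+0.0046+0.0035i)·(+0.0150-0.0718i)  (+0.0415-0.0431i)·(+0.2351-0.1912i)  (-0.2130-0.2556i)·(+0.4510+0.0000i)  (-0.7496+0.4968i)·(-0.2351-0.1912i)  (-0.1271-0.2467i)·(+0.0150+0.0718i)
Y_2^1(R⁻¹ n̂) = +0.192805-0.119955i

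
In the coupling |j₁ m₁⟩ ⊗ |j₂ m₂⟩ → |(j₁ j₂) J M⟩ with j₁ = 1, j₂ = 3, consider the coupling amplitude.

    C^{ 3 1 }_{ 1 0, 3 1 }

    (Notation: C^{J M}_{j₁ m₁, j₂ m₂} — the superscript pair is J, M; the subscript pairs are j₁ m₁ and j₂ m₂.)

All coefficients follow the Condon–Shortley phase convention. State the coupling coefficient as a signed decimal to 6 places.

triangle: 1!*1!*5!/8! = 120/40320
(j±m)!: 1!*1!*4!*2!*4!*2! = 2304
prefactor² = (2J+1)*Δ*N² = 48
  k=0: +1/(0!*1!*1!*4!*0!*1!) = 1/24
  k=1: −1/(1!*0!*0!*3!*1!*2!) = -1/12
Σ = -1/24  ⇒  CG² = 48*(-1/24)² = 1/12
CG = −√(1/12) = -0.288675

−√(1/12) ≈ -0.288675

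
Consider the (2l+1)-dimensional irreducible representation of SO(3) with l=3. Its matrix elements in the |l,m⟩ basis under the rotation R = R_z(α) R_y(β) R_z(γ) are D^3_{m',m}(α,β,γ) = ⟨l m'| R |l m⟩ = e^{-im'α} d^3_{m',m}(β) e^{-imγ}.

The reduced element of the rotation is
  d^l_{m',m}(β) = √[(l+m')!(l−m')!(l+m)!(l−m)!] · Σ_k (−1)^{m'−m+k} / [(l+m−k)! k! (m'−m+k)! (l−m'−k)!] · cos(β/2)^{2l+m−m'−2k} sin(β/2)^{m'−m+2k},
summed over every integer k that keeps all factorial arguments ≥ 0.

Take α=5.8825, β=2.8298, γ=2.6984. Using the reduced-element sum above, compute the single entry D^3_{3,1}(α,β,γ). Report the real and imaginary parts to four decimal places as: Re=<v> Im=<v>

Split into d^3_{3,1}(β=2.8298) × two z-phases.
Half-angle: c=0.155266, s=0.987873. N=√(720·1·24·2)=185.903201
k: max(0,(1)−(3))=0 … min(3+(1),3−(3))=0
  k=0: (−1)^2·185.9032/(48)·0.1553^4·0.9879^2 = +0.002197
d^3_{3,1}(2.8298) = +0.002197
Attach z-rotation phases: D = e^{-i(3)(5.8825)}·(+0.002197)·e^{-i(1)(2.6984)} = +0.000163-0.002191i

Re=0.0002 Im=-0.0022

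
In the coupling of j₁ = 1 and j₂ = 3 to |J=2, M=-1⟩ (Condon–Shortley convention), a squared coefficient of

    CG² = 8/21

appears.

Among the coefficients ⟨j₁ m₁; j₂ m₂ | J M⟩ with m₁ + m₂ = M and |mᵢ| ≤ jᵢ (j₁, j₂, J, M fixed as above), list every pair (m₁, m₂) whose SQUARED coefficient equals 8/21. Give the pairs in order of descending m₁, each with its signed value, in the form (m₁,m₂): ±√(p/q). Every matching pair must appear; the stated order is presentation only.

(0,-1): −√(8/21)

Admissible pairs with m₁+m₂ = M = -1: (-1,0), (0,-1), (1,-2)
  (m₁,m₂)=(1,-2): CG² = 10/21, CG = +√(10/21)
  (m₁,m₂)=(0,-1): CG² = 8/21, CG = −√(8/21)   ← matches the target
  (m₁,m₂)=(-1,0): CG² = 1/7, CG = +√(1/7)
Pairs with CG² = 8/21: (0,-1): −√(8/21)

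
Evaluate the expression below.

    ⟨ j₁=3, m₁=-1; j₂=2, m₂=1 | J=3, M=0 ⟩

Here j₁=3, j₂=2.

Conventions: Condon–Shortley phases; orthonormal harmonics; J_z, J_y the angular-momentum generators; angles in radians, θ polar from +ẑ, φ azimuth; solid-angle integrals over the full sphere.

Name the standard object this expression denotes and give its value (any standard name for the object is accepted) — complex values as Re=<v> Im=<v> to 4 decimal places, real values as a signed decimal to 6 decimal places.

This is a Clebsch–Gordan (vector-coupling) coefficient.
j₁+j₂−J=2  J+j₁−j₂=4  J−j₁+j₂=2  j₁+j₂+J+1=9
(j₁±m₁, j₂±m₂, J±M) = (2,4,3,1,3,3)
P² = 96/5
sum k=1..2:
  [1] −1/12 = -1/12
  [2] +1/8 = 1/8
S = 1/24
C² = P²·S² = 1/30 ; C = +0.182574

Clebsch–Gordan coefficient, +√(1/30) ≈ +0.182574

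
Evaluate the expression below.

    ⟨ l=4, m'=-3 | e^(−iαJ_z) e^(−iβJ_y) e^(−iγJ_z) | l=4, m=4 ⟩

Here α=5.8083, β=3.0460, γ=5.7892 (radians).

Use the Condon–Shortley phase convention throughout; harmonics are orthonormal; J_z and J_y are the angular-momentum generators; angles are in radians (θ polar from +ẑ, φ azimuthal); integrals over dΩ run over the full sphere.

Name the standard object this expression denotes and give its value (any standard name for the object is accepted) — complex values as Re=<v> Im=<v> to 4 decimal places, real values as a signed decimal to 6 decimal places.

Wigner D-matrix element, Re=0.1142 Im=0.0702

This is a Wigner D-matrix element — the rotation-matrix element ⟨l m'| R(α,β,γ) |l m⟩ in the angular-momentum basis.
First d^4_{-3,4}(β=3.0460), then the phase factors e^{-i(-3)α} and e^{-i(4)γ}:
c=cos(3.046000/2)=0.047778, s=sin(3.046000/2)=0.998858; N=√[1·5040·40320·1]=14255.272709
The bounds max(0,m−m')=7 and min(l+m,l−m')=7 give 1 term
  k=7: (−1)^0·14255.2727/(5040)·0.0478^1·0.9989^7 = +0.134060
d^4_{-3,4}(3.0460) = +0.134060
Attach z-rotation phases: D = e^{-i(-3)(5.8083)}·(+0.134060)·e^{-i(4)(5.7892)} = +0.114200+0.070218i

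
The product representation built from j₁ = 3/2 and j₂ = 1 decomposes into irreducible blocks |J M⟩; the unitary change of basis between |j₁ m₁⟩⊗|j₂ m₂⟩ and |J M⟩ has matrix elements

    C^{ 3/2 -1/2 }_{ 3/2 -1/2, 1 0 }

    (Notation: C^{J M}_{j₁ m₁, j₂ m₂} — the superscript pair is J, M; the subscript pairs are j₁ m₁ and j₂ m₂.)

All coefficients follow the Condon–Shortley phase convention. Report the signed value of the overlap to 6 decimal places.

-0.258199  (= −√(1/15))

j₁+j₂−J=1  J+j₁−j₂=2  J−j₁+j₂=1  j₁+j₂+J+1=5
(j₁±m₁, j₂±m₂, J±M) = (1,2,1,1,1,2)
P² = 4/15
sum k=0..1:
  [0] +1/2 = 1/2
  [1] −1/1 = -1
S = -1/2
C² = P²·S² = 1/15 ; C = -0.258199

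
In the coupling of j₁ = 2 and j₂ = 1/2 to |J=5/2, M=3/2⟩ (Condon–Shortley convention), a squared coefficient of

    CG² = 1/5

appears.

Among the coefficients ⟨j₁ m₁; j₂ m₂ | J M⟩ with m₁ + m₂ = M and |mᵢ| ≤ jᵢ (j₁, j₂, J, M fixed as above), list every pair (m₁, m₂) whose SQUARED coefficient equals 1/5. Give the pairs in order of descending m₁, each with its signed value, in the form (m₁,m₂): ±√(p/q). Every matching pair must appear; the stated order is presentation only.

(2,-1/2): +√(1/5)

Admissible pairs with m₁+m₂ = M = 3/2: (1,1/2), (2,-1/2)
  (m₁,m₂)=(2,-1/2): CG² = 1/5, CG = +√(1/5)   ← matches the target
  (m₁,m₂)=(1,1/2): CG² = 4/5, CG = +√(4/5)
Pairs with CG² = 1/5: (2,-1/2): +√(1/5)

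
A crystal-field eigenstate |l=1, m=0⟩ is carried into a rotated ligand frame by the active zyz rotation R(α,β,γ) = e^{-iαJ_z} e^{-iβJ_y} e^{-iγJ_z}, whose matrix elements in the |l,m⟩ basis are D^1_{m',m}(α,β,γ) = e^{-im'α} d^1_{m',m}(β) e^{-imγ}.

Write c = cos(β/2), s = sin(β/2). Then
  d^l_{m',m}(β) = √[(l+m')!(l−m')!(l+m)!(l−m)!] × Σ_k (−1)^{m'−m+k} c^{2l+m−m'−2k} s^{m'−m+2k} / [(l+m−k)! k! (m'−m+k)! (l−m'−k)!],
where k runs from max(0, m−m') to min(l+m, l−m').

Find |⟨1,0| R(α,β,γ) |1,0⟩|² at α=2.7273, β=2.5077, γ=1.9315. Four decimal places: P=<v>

Split into d^1_{0,0}(β=2.5077) × two z-phases.
With c≡cos(β/2)=0.311666 and s≡sin(β/2)=0.950192, N=[1·1·1·1]^{1/2}=1.000000
Admissible k: 0..1 (factorial args all ≥0)
  k=0: (−1)^0·1.0000/(1)·0.3117^2·0.9502^0 = +0.097136
  k=1: (−1)^1·1.0000/(1)·0.3117^0·0.9502^2 = -0.902864
d^1_{0,0}(2.5077) = +0.097136 -0.902864 = -0.805728
|D^1_{0,0}|² = |d^1_{0,0}(β)|² = (-0.805728)² = 0.649198 (the z-rotation phases have unit modulus)

P=0.6492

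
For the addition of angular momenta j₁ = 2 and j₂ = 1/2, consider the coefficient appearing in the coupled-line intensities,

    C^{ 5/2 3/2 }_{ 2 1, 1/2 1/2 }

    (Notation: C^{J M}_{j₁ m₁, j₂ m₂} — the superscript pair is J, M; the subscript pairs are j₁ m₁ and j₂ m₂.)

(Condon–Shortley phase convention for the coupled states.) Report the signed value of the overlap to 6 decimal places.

+√(4/5) ≈ +0.894427

triangle: 0!*4!*1!/6! = 24/720
(j±m)!: 3!*1!*1!*0!*4!*1! = 144
prefactor² = (2J+1)*Δ*N² = 144/5
  k=0: +1/(0!*0!*1!*1!*3!*0!) = 1/6
Σ = 1/6  ⇒  CG² = 144/5*(1/6)² = 4/5
CG = +√(4/5) = +0.894427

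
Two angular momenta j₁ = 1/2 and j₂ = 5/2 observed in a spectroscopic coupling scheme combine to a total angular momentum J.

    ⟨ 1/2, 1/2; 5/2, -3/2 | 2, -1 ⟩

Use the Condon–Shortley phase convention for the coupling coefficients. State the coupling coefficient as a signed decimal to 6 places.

triangle: 1!*0!*4!/6! = 24/720
(j±m)!: 1!*0!*1!*4!*1!*3! = 144
prefactor² = (2J+1)*Δ*N² = 24
  k=0: +1/(0!*1!*0!*1!*0!*3!) = 1/6
Σ = 1/6  ⇒  CG² = 24*(1/6)² = 2/3
CG = +√(2/3) = +0.816497

+√(2/3) ≈ +0.816497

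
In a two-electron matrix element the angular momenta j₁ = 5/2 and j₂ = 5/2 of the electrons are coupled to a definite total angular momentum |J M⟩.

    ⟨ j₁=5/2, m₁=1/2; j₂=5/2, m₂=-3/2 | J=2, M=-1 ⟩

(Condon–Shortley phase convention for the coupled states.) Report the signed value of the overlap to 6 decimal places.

√[5·3!2!2!/8! · 3!2!1!4!1!3!] = √(36/7)
  +(−1)^0/∏(0,3,2,1,0,1)! = 1/12  (running 1/12)
  +(−1)^1/∏(1,2,1,0,1,2)! = -1/4  (running -1/6)
⟨..|..⟩ = √(36/7)·(-1/6) = -0.377964

−√(1/7) = -0.377964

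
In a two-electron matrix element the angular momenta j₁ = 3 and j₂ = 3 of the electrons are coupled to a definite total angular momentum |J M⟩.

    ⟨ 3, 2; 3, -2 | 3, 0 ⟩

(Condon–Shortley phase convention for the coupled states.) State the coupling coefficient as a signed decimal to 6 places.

√[7·3!3!3!/10! · 5!1!1!5!3!3!] = √(216)
  +(−1)^0/∏(0,3,1,1,2,2)! = 1/24  (running 1/24)
  +(−1)^1/∏(1,2,0,0,3,3)! = -1/72  (running 1/36)
⟨..|..⟩ = √(216)·(1/36) = +0.408248

+0.408248  (= +√(1/6))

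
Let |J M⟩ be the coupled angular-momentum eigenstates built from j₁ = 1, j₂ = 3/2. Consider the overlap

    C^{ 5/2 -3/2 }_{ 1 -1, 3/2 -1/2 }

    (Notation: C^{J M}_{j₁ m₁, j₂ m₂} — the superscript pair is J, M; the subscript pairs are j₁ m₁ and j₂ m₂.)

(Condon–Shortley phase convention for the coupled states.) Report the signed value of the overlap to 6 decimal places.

j₁+j₂−J=0  J+j₁−j₂=2  J−j₁+j₂=3  j₁+j₂+J+1=6
(j₁±m₁, j₂±m₂, J±M) = (0,2,1,2,1,4)
P² = 48/5
sum k=0..0:
  [0] +1/4 = 1/4
S = 1/4
C² = P²·S² = 3/5 ; C = +0.774597

+√(3/5) ≈ +0.774597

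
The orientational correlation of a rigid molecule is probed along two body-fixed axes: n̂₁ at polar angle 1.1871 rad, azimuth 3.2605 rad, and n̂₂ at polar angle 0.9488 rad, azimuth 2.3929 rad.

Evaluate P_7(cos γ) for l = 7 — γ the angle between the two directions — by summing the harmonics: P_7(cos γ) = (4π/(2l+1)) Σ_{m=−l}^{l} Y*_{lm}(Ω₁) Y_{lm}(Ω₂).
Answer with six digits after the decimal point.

0.132535

Term-by-term m-sum for l=7 (normalisation 4π/15 = 0.837758):
  term(m=-7) = +0.033763-0.007196i   from Y*(Ω₁)=-0.198431-0.217998i, Y(Ω₂)=-0.059045+0.101131i
  term(m=-6) = +0.066226-0.123207i   from Y*(Ω₁)=+0.336681+0.291409i, Y(Ω₂)=-0.068625-0.306549i
  term(m=-5) = -0.033575-0.085449i   from Y*(Ω₁)=-0.171263-0.115799i, Y(Ω₂)=+0.366047+0.251433i
  term(m=-4) = +0.059717+0.020375i   from Y*(Ω₁)=-0.212751-0.109581i, Y(Ω₂)=-0.260823+0.038572i
  term(m=-3) = -0.045256+0.027054i   from Y*(Ω₁)=+0.284412+0.105990i, Y(Ω₂)=-0.108592+0.135590i
  term(m=-2) = +0.006963-0.041973i   from Y*(Ω₁)=+0.117132+0.028393i, Y(Ω₂)=-0.025892-0.352061i
  term(m=-1) = +0.006055+0.007143i   from Y*(Ω₁)=-0.316297-0.037788i, Y(Ω₂)=-0.021535-0.020009i
  term(m=+0) = -0.029586-0.000000i   from Y*(Ω₁)=-0.083982-0.000000i, Y(Ω₂)=+0.352283+0.000000i
  term(m=+1) = +0.006055-0.007143i   from Y*(Ω₁)=+0.316297-0.037788i, Y(Ω₂)=+0.021535-0.020009i
  term(m=+2) = +0.006963+0.041973i   from Y*(Ω₁)=+0.117132-0.028393i, Y(Ω₂)=-0.025892+0.352061i
  term(m=+3) = -0.045256-0.027054i   from Y*(Ω₁)=-0.284412+0.105990i, Y(Ω₂)=+0.108592+0.135590i
  term(m=+4) = +0.059717-0.020375i   from Y*(Ω₁)=-0.212751+0.109581i, Y(Ω₂)=-0.260823-0.038572i
  term(m=+5) = -0.033575+0.085449i   from Y*(Ω₁)=+0.171263-0.115799i, Y(Ω₂)=-0.366047+0.251433i
  term(m=+6) = +0.066226+0.123207i   from Y*(Ω₁)=+0.336681-0.291409i, Y(Ω₂)=-0.068625+0.306549i
  term(m=+7) = +0.033763+0.007196i   from Y*(Ω₁)=+0.198431-0.217998i, Y(Ω₂)=+0.059045+0.101131i
Total Σ_m = +0.158203-0.000000i. Multiply by 0.837758: +0.132535-0.000000i. P_7(cos γ) = 0.132535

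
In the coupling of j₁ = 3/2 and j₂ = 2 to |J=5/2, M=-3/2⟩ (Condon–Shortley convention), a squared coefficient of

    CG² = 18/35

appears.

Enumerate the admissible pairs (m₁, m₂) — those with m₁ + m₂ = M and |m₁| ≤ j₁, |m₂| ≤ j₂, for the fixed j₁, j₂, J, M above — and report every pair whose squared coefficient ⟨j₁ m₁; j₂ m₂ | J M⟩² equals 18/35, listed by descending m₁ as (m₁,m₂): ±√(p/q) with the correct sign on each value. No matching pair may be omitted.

(-3/2,0): −√(18/35)

Admissible pairs with m₁+m₂ = M = -3/2: (-3/2,0), (-1/2,-1), (1/2,-2)
  (m₁,m₂)=(1/2,-2): CG² = 16/35, CG = +√(16/35)
  (m₁,m₂)=(-1/2,-1): CG² = 1/35, CG = +√(1/35)
  (m₁,m₂)=(-3/2,0): CG² = 18/35, CG = −√(18/35)   ← matches the target
Pairs with CG² = 18/35: (-3/2,0): −√(18/35)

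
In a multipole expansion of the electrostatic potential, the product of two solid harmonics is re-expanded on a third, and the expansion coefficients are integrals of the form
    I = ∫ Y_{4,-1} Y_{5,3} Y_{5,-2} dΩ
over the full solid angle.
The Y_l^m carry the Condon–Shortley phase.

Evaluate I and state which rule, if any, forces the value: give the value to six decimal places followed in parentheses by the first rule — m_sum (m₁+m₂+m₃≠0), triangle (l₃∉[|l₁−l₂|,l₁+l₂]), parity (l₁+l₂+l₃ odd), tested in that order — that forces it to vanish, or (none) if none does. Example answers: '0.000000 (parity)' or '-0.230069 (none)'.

Rules hold: Σm=0, L=14 even, 1≤5≤9.
N = 9·11·11 = 1089
Δ = 4!·4!·6!/15! = 1/3153150
Racah Σ t=0..4: t=0:+1/69120 t=1:−1/1728 t=2:+1/576 t=3:−1/1728 t=4:+1/69120 = 7/11520
⇒ 3j(4 5 5; 0 0 0)² = 2/143, sgn -1
Racah Σ t=2..4: t=2:+1/17280 t=3:−1/2880 t=4:+1/6912 = -1/6912
⇒ 3j(4 5 5; -1 3 -2)² = 5/429, sgn +1
4πI² = N·(3j₀)²·(3jₘ)² = 30/169
I = -1·√(0.177515/4π) = -0.11885360
No selection rule forces the value: the integral is nonzero (none).

-0.118854 (none)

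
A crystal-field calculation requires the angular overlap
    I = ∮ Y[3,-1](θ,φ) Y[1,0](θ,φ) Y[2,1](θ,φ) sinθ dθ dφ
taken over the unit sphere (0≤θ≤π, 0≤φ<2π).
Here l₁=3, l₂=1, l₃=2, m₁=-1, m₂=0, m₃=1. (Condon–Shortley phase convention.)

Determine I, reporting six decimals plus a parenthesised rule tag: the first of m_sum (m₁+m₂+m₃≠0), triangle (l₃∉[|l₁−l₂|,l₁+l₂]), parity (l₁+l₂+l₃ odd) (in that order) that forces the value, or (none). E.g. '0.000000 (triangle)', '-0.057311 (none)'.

m-sum 0 ✓  L=6 even ✓  2≤2≤4 ✓
Π(2lᵢ+1) = 7×3×5 = 105
triangle coeff Δ(3,1,2) = 1/105
Σ_t [1,1]: t=1:−1/4 = -1/4
(3j)²=3/35 [(3 1 2; 0 0 0)], sign=-1
Σ_t [1,1]: t=1:−1/6 = -1/6
(3j)²=8/105 [(3 1 2; -1 0 1)], sign=+1
⇒ 4πI² = 24/35
I = (-1)√(24/35/(4π)) = -0.23359668
No selection rule forces the value: the integral is nonzero (none).

-0.233597 (none)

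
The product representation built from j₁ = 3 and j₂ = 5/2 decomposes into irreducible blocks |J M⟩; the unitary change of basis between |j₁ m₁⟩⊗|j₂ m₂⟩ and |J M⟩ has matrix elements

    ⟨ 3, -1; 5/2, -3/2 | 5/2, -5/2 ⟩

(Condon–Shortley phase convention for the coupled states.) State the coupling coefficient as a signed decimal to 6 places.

−√(2/7) ≈ -0.534522

√[6·3!3!2!/9! · 2!4!1!4!0!5!] = √(1152/7)
  +(−1)^1/∏(1,2,3,0,0,2)! = -1/24  (running -1/24)
⟨..|..⟩ = √(1152/7)·(-1/24) = -0.534522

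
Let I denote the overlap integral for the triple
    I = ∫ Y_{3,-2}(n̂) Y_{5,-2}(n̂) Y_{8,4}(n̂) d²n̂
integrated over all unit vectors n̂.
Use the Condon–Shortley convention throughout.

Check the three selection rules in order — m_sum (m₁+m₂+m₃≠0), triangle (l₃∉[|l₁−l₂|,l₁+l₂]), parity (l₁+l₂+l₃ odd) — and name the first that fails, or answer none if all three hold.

none

Σmᵢ = 0  ✓
l₃∈[|l₁−l₂|,l₁+l₂]=[2,8], have l₃=8  ✓
Σlᵢ = 16 ⇒ even  ✓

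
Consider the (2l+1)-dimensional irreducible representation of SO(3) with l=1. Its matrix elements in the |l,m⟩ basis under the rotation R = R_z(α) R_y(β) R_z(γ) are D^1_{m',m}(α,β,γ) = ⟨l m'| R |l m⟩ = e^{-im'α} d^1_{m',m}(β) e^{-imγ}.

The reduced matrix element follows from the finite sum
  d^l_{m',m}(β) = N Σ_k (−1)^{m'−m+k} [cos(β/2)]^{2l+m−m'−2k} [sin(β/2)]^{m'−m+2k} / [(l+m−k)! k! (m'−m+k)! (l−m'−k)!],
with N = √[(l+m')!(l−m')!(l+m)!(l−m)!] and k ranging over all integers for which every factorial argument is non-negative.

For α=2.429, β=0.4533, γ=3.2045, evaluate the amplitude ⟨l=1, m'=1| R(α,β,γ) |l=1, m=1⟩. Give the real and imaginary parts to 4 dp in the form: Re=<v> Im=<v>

D^1_{1,1}(2.4290,0.4533,3.2045) = e^{-i·1·2.4290}·d^1_{1,1}(0.4533)·e^{-i·1·3.2045}. Compute d first:
With c≡cos(β/2)=0.974425 and s≡sin(β/2)=0.224714, N=[2·1·2·1]^{1/2}=2.000000
k: max(0,(1)−(1))=0 … min(1+(1),1−(1))=0
  k=0: (−1)^0·2.0000/(2)·0.9744^2·0.2247^0 = +0.949503
d^1_{1,1}(0.4533) = +0.949503
Phases: e^{-i·(1)·2.4290}=-0.756669-0.653798i, e^{-i·(1)·3.2045}=-0.998022+0.062866i ⇒ D=+0.756065+0.574389i

Re=0.7561 Im=0.5744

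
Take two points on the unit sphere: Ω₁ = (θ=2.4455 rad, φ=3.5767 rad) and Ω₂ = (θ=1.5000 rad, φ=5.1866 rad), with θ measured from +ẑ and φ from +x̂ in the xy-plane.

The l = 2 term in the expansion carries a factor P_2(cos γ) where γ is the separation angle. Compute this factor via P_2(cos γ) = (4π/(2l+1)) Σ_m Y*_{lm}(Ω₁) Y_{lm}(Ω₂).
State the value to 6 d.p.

Expand P_2 via completeness: Σ_{m} conj(Y_{2,m}) at Ω₁ times Y_{2,m} at Ω₂ —
  [-2]  conj(Y_{2,-2})(Ω₁) = (0.102388, 0.121416) ; Y_{2,-2}(Ω₂) = (-0.224058, 0.312276) ; Δ = (-0.060856, 0.004769)
  [-1]  conj(Y_{2,-1})(Ω₁) = (0.344711, 0.160227) ; Y_{2,-1}(Ω₂) = (0.024892, 0.048496) ; Δ = (0.000810, 0.020705)
  [+0]  conj(Y_{2,0})(Ω₁) = (0.241746, -0.000000) ; Y_{2,0}(Ω₂) = (-0.310657, 0.000000) ; Δ = (-0.075100, 0.000000)
  [+1]  conj(Y_{2,1})(Ω₁) = (-0.344711, 0.160227) ; Y_{2,1}(Ω₂) = (-0.024892, 0.048496) ; Δ = (0.000810, -0.020705)
  [+2]  conj(Y_{2,2})(Ω₁) = (0.102388, -0.121416) ; Y_{2,2}(Ω₂) = (-0.224058, -0.312276) ; Δ = (-0.060856, -0.004769)
Accumulated sum (-0.195192, 0.000000); after 4π/(2l+1) scaling, (-0.490571, 0.000000) ⇒ P_2 = -0.490571

-0.490571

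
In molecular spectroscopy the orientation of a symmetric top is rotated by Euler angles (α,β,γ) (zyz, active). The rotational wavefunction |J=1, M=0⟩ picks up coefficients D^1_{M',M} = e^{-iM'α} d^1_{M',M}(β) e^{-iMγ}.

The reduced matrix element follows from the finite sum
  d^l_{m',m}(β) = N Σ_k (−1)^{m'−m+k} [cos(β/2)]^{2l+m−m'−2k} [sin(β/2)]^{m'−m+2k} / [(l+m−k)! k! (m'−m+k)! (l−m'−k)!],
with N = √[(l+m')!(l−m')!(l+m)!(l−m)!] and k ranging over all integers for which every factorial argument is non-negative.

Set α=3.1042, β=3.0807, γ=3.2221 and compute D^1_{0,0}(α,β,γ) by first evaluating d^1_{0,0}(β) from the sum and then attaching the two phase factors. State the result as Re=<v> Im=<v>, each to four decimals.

Re=-0.9981 Im=0.0000

Split into d^1_{0,0}(β=3.0807) × two z-phases.
c=cos(3.080700/2)=0.030442, s=sin(3.080700/2)=0.999537; N=√[1·1·1·1]=1.000000
The bounds max(0,m−m')=0 and min(l+m,l−m')=1 give 2 terms
  k=0: (−1)^0·1.0000/(1)·0.0304^2·0.9995^0 = +0.000927
  k=1: (−1)^1·1.0000/(1)·0.0304^0·0.9995^2 = -0.999073
d^1_{0,0}(3.0807) = +0.000927 -0.999073 = -0.998147
Attach z-rotation phases: D = e^{-i(0)(3.1042)}·(-0.998147)·e^{-i(0)(3.2221)} = -0.998147+0.000000i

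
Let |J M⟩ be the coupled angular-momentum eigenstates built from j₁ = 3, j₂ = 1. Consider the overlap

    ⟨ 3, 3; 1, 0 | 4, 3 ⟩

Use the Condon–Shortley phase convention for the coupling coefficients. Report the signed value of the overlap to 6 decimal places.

+0.500000  (= +√(1/4))

√[9·0!6!2!/9! · 6!0!1!1!7!1!] = √(129600)
  +(−1)^0/∏(0,0,0,1,6,1)! = 1/720  (running 1/720)
⟨..|..⟩ = √(129600)·(1/720) = +0.500000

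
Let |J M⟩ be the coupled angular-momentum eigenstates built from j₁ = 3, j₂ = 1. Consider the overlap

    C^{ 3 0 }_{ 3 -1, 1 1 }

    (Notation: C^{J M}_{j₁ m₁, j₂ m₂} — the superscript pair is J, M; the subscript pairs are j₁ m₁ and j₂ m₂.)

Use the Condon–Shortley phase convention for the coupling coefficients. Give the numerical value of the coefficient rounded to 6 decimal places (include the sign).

−√(1/2) = -0.707107

triangle: 1!×5!×1!/8! = 120/40320
(j±m)!: 2!×4!×2!×0!×3!×3! = 3456
prefactor² = (2J+1)×Δ×N² = 72
  k=1: −1/(1!×0!×3!×1!×2!×0!) = -1/12
Σ = -1/12  ⇒  CG² = 72×(-1/12)² = 1/2
CG = −√(1/2) = -0.707107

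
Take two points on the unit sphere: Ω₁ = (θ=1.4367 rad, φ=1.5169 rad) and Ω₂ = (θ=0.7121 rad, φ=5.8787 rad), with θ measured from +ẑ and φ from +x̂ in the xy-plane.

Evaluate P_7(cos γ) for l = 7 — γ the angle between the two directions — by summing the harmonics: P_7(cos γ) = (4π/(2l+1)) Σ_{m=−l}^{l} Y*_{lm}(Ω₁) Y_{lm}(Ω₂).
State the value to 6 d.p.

0.231195

Term-by-term m-sum for l=7 (normalisation 4π/15 = 0.837758):
  m=-7: Y*=(-0.172940, -0.436434)  Y=(-0.024218, 0.007763)  product (0.007576, 0.009227)
  m=-6: Y*=(-0.224682, 0.075301)  Y=(-0.083263, 0.072248)  product (0.013268, -0.022503)
  m=-5: Y*=(-0.071683, -0.259531)  Y=(-0.123027, 0.253629)  product (0.074644, 0.013749)
  m=-4: Y*=(-0.255857, 0.056030)  Y=(-0.021236, 0.450102)  product (-0.019786, -0.116352)
  m=-3: Y*=(-0.032347, -0.198309)  Y=(0.131029, 0.350937)  product (0.065355, -0.037336)
  m=-2: Y*=(-0.267144, 0.028908)  Y=(-0.037593, -0.039409)  product (0.011182, 0.009441)
  m=-1: Y*=(-0.009353, -0.173361)  Y=(-0.362946, -0.155374)  product (-0.023541, 0.064374)
  m=+0: Y*=(-0.270121, -0.000000)  Y=(-0.068758, 0.000000)  product (0.018573, 0.000000)
  m=+1: Y*=(0.009353, -0.173361)  Y=(0.362946, -0.155374)  product (-0.023541, -0.064374)
  m=+2: Y*=(-0.267144, -0.028908)  Y=(-0.037593, 0.039409)  product (0.011182, -0.009441)
  m=+3: Y*=(0.032347, -0.198309)  Y=(-0.131029, 0.350937)  product (0.065355, 0.037336)
  m=+4: Y*=(-0.255857, -0.056030)  Y=(-0.021236, -0.450102)  product (-0.019786, 0.116352)
  m=+5: Y*=(0.071683, -0.259531)  Y=(0.123027, 0.253629)  product (0.074644, -0.013749)
  m=+6: Y*=(-0.224682, -0.075301)  Y=(-0.083263, -0.072248)  product (0.013268, 0.022503)
  m=+7: Y*=(0.172940, -0.436434)  Y=(0.024218, 0.007763)  product (0.007576, -0.009227)
Σ over m = (0.275969, -0.000000); ×(4π/15) → (0.231195, -0.000000). Real part: 0.231195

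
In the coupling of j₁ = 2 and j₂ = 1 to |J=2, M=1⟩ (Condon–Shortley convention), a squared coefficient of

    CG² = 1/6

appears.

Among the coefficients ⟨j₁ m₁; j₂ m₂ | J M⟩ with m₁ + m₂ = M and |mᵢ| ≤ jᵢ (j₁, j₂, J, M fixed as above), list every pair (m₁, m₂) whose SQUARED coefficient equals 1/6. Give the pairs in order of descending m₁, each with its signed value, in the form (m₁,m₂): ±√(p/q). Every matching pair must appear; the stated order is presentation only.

Admissible pairs with m₁+m₂ = M = 1: (0,1), (1,0), (2,-1)
  (m₁,m₂)=(2,-1): CG² = 1/3, CG = +√(1/3)
  (m₁,m₂)=(1,0): CG² = 1/6, CG = +√(1/6)   ← matches the target
  (m₁,m₂)=(0,1): CG² = 1/2, CG = −√(1/2)
Pairs with CG² = 1/6: (1,0): +√(1/6)

(1,0): +√(1/6)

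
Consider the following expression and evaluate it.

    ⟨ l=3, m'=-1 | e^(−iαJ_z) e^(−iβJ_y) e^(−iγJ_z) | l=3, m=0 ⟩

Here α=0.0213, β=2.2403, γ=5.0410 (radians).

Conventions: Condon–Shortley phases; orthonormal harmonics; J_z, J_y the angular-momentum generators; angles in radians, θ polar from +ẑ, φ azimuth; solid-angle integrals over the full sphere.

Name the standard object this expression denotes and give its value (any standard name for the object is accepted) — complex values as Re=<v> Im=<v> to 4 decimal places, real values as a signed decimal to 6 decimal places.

This is a Wigner D-matrix element — the rotation-matrix element ⟨l m'| R(α,β,γ) |l m⟩ in the angular-momentum basis.
First d^3_{-1,0}(β=2.2403), then the phase factors e^{-i(-1)α} and e^{-i(0)γ}:
With c≡cos(β/2)=0.435547 and s≡sin(β/2)=0.900166, N=[2·24·6·6]^{1/2}=41.569219
k∈{1,2,3} keeps every argument non-negative
  k=1: (−1)^0·41.5692/(12)·0.4355^5·0.9002^1 = +0.048875
  k=2: (−1)^1·41.5692/(4)·0.4355^3·0.9002^3 = -0.626305
  k=3: (−1)^2·41.5692/(12)·0.4355^1·0.9002^5 = +0.891741
d^3_{-1,0}(2.2403) = +0.048875 -0.626305 +0.891741 = +0.314311
Phases: e^{-i·(-1)·0.0213}=+0.999773+0.021298i, e^{-i·(0)·5.0410}=+1.000000+0.000000i ⇒ D=+0.314240+0.006694i

Wigner D-matrix element, Re=0.3142 Im=0.0067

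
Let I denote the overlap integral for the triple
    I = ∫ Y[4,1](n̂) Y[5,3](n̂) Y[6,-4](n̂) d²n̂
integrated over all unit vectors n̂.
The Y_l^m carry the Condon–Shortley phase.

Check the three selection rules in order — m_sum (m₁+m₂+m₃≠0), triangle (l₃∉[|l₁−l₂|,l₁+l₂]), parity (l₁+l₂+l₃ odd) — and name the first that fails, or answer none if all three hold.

m₁+m₂+m₃ = 1 + 3 − 4 = 0  ✓
triangle: |4−5|=1 ≤ l₃=6 ≤ 4+5=9  ✓
parity: l₁+l₂+l₃ = 15 is odd  ✗

parity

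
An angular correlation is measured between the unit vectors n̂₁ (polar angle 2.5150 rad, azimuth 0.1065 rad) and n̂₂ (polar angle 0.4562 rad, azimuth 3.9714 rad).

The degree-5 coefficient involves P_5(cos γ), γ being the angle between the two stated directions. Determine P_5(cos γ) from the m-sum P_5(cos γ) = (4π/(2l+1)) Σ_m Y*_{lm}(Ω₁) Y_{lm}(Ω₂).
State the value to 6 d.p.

-0.108368

Summing Y*_{l m}(θ₁,φ₁)·Y_{l m}(θ₂,φ₂) over m ∈ [−5, 5]; prefactor 4π/(2·5+1) = 1.142397:
  term(m=-5) = 0.00022 - 0.00011j   from Y*(Ω₁)=0.02772 + 0.01634j, Y(Ω₂)=0.00411 - 0.00651j
  term(m=-4) = 0.00676 + 0.00171j   from Y*(Ω₁)=-0.12800 - 0.05809j, Y(Ω₂)=-0.04885 + 0.00877j
  term(m=-3) = 0.03569 + 0.05226j   from Y*(Ω₁)=0.32484 + 0.10747j, Y(Ω₂)=0.14700 + 0.11225j
  term(m=-2) = -0.02370 + 0.18991j   from Y*(Ω₁)=-0.44682 - 0.09664j, Y(Ω₂)=-0.03713 - 0.41699j
  term(m=-1) = -0.05702 + 0.05034j   from Y*(Ω₁)=0.15968 + 0.01707j, Y(Ω₂)=-0.31972 + 0.34945j
  term(m=+0) = -0.01875 + 0.00000j   from Y*(Ω₁)=0.36064 + 0.00000j, Y(Ω₂)=-0.05200 + 0.00000j
  term(m=+1) = -0.05702 - 0.05034j   from Y*(Ω₁)=-0.15968 + 0.01707j, Y(Ω₂)=0.31972 + 0.34945j
  term(m=+2) = -0.02370 - 0.18991j   from Y*(Ω₁)=-0.44682 + 0.09664j, Y(Ω₂)=-0.03713 + 0.41699j
  term(m=+3) = 0.03569 - 0.05226j   from Y*(Ω₁)=-0.32484 + 0.10747j, Y(Ω₂)=-0.14700 + 0.11225j
  term(m=+4) = 0.00676 - 0.00171j   from Y*(Ω₁)=-0.12800 + 0.05809j, Y(Ω₂)=-0.04885 - 0.00877j
  term(m=+5) = 0.00022 + 0.00011j   from Y*(Ω₁)=-0.02772 + 0.01634j, Y(Ω₂)=-0.00411 - 0.00651j
Σ over m = -0.09486 - 0.00000j; ×(4π/11) → -0.10837 - 0.00000j. Real part: -0.108368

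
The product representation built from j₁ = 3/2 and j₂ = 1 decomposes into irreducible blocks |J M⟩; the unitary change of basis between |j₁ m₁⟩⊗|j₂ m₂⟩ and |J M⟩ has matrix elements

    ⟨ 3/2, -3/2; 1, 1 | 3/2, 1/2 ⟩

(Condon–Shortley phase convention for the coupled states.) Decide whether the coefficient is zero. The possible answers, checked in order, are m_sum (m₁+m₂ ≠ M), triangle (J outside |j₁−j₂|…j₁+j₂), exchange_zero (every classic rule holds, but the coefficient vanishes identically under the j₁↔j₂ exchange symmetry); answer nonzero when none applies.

m_sum

m-sum: m₁+m₂ = -3/2+1 = -1/2, M = 1/2  ✗ ⇒ coefficient is 0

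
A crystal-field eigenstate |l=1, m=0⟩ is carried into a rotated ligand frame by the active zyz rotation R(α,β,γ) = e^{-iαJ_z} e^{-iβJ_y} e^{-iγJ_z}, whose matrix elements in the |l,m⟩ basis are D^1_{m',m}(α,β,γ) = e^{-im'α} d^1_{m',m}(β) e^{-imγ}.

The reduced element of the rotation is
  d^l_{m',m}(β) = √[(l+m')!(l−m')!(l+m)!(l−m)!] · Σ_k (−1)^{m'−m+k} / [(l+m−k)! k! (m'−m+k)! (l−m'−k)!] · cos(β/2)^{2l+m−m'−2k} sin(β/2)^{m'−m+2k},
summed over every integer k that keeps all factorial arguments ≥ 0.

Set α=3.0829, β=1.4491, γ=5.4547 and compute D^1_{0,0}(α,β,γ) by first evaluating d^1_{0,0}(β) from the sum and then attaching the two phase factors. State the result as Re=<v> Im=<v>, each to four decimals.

Split into d^1_{0,0}(β=1.4491) × two z-phases.
With c≡cos(β/2)=0.748798 and s≡sin(β/2)=0.662799, N=[1·1·1·1]^{1/2}=1.000000
Admissible k: 0..1 (factorial args all ≥0)
  k=0: (−1)^0·1.0000/(1)·0.7488^2·0.6628^0 = +0.560698
  k=1: (−1)^1·1.0000/(1)·0.7488^0·0.6628^2 = -0.439302
d^1_{0,0}(1.4491) = +0.560698 -0.439302 = +0.121396
D = (+1.000000+0.000000i)·(+0.121396)·(+1.000000+0.000000i) = +0.121396+0.000000i

Re=0.1214 Im=0.0000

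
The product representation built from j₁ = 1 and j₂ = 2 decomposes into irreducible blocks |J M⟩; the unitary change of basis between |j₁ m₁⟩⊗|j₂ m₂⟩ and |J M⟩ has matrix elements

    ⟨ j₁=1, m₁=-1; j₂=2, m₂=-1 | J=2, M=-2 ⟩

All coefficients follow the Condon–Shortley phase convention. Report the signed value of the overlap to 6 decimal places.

−√(1/3) = -0.577350

j₁+j₂−J=1  J+j₁−j₂=1  J−j₁+j₂=3  j₁+j₂+J+1=6
(j₁±m₁, j₂±m₂, J±M) = (0,2,1,3,0,4)
P² = 12
sum k=1..1:
  [1] −1/6 = -1/6
S = -1/6
C² = P²·S² = 1/3 ; C = -0.577350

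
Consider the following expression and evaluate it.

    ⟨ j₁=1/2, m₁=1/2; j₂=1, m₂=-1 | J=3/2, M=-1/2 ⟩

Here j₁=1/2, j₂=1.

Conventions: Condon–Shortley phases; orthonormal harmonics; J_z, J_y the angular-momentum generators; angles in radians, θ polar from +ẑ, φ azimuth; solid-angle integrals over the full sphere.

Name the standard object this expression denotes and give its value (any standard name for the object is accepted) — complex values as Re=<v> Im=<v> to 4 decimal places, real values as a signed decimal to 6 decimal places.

Clebsch–Gordan coefficient, +√(1/3) ≈ +0.577350

This is a Clebsch–Gordan (vector-coupling) coefficient.
j₁+j₂−J=0  J+j₁−j₂=1  J−j₁+j₂=2  j₁+j₂+J+1=4
(j₁±m₁, j₂±m₂, J±M) = (1,0,0,2,1,2)
P² = 4/3
sum k=0..0:
  [0] +1/2 = 1/2
S = 1/2
C² = P²·S² = 1/3 ; C = +0.577350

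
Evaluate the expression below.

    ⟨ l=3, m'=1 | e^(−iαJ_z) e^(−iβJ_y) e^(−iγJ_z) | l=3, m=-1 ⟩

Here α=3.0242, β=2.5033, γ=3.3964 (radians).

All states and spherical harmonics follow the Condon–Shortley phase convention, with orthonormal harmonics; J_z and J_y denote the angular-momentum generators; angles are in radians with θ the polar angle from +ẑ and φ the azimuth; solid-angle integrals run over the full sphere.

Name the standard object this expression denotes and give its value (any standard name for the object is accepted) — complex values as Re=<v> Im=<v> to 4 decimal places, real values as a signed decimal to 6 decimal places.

Wigner D-matrix element, Re=0.1352 Im=0.0528

This is a Wigner D-matrix element — the rotation-matrix element ⟨l m'| R(α,β,γ) |l m⟩ in the angular-momentum basis.
D^3_{1,-1}(3.0242,2.5033,3.3964) = e^{-i·1·3.0242}·d^3_{1,-1}(2.5033)·e^{-i·-1·3.3964}. Compute d first:
Half-angle: c=0.313756, s=0.949504. N=√(24·2·2·24)=48.000000
k: max(0,(-1)−(1))=0 … min(3+(-1),3−(1))=2
  k=0: (−1)^2·48.0000/(8)·0.3138^4·0.9495^2 = +0.052422
  k=1: (−1)^3·48.0000/(6)·0.3138^2·0.9495^4 = -0.640119
  k=2: (−1)^4·48.0000/(48)·0.3138^0·0.9495^6 = +0.732790
d^3_{1,-1}(2.5033) = +0.052422 -0.640119 +0.732790 = +0.145093
Attach z-rotation phases: D = e^{-i(1)(3.0242)}·(+0.145093)·e^{-i(-1)(3.3964)} = +0.135158+0.052765i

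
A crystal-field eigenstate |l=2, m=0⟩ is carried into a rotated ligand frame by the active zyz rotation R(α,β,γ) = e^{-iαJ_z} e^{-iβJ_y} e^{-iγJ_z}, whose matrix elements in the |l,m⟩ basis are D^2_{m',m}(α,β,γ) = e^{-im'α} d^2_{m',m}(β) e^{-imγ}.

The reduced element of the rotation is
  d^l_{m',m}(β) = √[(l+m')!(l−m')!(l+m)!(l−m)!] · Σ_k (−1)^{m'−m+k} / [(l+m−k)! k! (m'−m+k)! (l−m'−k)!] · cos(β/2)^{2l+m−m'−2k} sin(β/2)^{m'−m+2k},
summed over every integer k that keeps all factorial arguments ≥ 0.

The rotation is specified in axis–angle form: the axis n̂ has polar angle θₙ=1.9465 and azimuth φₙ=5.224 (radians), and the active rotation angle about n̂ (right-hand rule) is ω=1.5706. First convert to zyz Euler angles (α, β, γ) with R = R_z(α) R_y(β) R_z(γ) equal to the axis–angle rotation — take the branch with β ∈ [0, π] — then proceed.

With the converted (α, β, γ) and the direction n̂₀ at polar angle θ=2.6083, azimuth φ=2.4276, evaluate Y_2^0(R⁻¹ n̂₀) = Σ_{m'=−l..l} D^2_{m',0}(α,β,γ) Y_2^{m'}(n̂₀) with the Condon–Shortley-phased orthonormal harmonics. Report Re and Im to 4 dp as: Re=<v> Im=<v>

Re=-0.2748 Im=0.0000

Axis–angle → zyz. n̂ = (sinθₙcosφₙ, sinθₙsinφₙ, cosθₙ) = (+0.455434, -0.811138, -0.366927), ω = 1.5706.
R = I cosω + sinω [n̂]ₓ + (1−cosω) n̂n̂ᵀ gives
  R = [+0.207576, -0.002420, -0.978216; -0.736274, +0.658011, -0.157864; +0.644059, +0.753004, +0.134805]
β = atan2(√(R₁₃²+R₂₃²), R₃₃) = 1.435579; α = atan2(R₂₃, R₁₃) mod 2π = 3.301593; γ = atan2(R₃₂, −R₃₁) mod 2π = 2.278371
Need the full column D^2_{m',0} for m'=−2..2 at α=3.3016, β=1.4356, γ=2.2784.
cos(β/2)=0.753261, sin(β/2)=0.657721
d^2_{-2,0}: single k=2 term ⇒ +0.601244;  D = +0.570722+0.189131i
d^2_{-1,0}: k∈[1..2] ⇒ +0.688580 -0.524985 = +0.163595;  D = -0.161506-0.026064i
d^2_{0,0}: k∈[0..2] ⇒ +0.321946 -0.981827 +0.187140 = -0.472741;  D = -0.472741+0.000000i
d^2_{1,0}: k∈[0..1] ⇒ -0.688580 +0.524985 = -0.163595;  D = +0.161506-0.026064i
d^2_{2,0}: single k=0 term ⇒ +0.601244;  D = +0.570722-0.189131i
Y_2^{m'}(θ=2.6083,φ=2.4276) and Σ D·Y over m':
  (+0.5707+0.1891i)·(+0.0142+0.0988i)  (-0.1615-0.0261i)·(+0.2556+0.2215i)  (-0.4727+0.0000i)·(+0.3863+0.0000i)  (+0.1615-0.0261i)·(-0.2556+0.2215i)  (+0.5707-0.1891i)·(+0.0142-0.0988i)
Y_2^0(R⁻¹ n̂) = -0.274773+0.000000i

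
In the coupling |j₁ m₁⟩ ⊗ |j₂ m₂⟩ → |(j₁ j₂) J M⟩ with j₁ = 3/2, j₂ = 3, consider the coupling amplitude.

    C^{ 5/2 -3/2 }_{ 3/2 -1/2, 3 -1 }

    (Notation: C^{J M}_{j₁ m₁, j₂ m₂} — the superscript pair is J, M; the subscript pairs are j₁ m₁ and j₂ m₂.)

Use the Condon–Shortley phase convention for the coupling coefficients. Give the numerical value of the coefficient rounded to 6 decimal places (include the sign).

triangle: 2!*1!*4!/8! = 48/40320
(j±m)!: 1!*2!*2!*4!*1!*4! = 2304
prefactor² = (2J+1)*Δ*N² = 576/35
  k=1: −1/(1!*1!*1!*1!*0!*3!) = -1/6
  k=2: +1/(2!*0!*0!*0!*1!*4!) = 1/48
Σ = -7/48  ⇒  CG² = 576/35*(-7/48)² = 7/20
CG = −√(7/20) = -0.591608

−√(7/20) = -0.591608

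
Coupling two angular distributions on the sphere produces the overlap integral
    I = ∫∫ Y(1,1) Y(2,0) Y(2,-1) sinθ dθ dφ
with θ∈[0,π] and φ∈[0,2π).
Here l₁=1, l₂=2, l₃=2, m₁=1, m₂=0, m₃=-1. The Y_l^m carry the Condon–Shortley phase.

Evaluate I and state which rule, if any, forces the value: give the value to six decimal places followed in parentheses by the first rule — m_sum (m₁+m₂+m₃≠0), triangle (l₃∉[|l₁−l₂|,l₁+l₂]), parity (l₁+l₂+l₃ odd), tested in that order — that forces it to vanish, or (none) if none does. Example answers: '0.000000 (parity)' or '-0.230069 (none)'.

L=5 odd ⇒ parity kills the (l;000) factor ⇒ I = 0

0.000000 (parity)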